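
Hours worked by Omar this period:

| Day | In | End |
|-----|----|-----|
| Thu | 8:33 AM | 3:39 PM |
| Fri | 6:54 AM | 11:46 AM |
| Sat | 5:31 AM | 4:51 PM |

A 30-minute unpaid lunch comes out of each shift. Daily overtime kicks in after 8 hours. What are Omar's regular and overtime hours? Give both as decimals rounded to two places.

Thu: 8:33 AM–3:39 PM = 7 h 6 min; less 30 min break → 6 h 36 min
Fri: 6:54 AM–11:46 AM = 4 h 52 min; less 30 min break → 4 h 22 min
Sat: 5:31 AM–4:51 PM = 11 h 20 min; less 30 min break → 10 h 50 min
Thu reg 6 h 36 min / OT 0 h 0 min; Fri reg 4 h 22 min / OT 0 h 0 min; Sat reg 8 h 0 min / OT 2 h 50 min.
Totals: regular 18 h 58 min, overtime 2 h 50 min.

Regular 18.97 hours, overtime 2.83 hours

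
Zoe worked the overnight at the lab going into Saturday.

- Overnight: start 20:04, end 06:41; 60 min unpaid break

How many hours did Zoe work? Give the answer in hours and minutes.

9 h 37 min

Overnight: 20:04 → midnight = 3 h 56 min; midnight → 06:41 = 6 h 41 min; span 10 h 37 min; less 60 min break → 9 h 37 min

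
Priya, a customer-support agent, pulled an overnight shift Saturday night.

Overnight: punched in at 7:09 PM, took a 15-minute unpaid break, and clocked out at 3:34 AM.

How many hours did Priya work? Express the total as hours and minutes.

8 h 10 min

Overnight: 7:09 PM → midnight = 4 h 51 min; midnight → 3:34 AM = 3 h 34 min; span 8 h 25 min; less 15 min break → 8 h 10 min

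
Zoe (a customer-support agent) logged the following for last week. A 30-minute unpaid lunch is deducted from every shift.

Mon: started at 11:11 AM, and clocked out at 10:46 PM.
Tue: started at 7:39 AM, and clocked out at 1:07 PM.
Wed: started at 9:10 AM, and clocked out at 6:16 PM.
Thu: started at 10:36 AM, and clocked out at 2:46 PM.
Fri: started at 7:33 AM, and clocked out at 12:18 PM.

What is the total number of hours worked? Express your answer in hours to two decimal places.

32.57 hours

Mon: 11:11 AM–10:46 PM = 11 h 35 min; less 30 min break → 11 h 5 min
Tue: 7:39 AM–1:07 PM = 5 h 28 min; less 30 min break → 4 h 58 min
Wed: 9:10 AM–6:16 PM = 9 h 6 min; less 30 min break → 8 h 36 min
Thu: 10:36 AM–2:46 PM = 4 h 10 min; less 30 min break → 3 h 40 min
Fri: 7:33 AM–12:18 PM = 4 h 45 min; less 30 min break → 4 h 15 min
Total: 11 h 5 min + 4 h 58 min + 8 h 36 min + 3 h 40 min + 4 h 15 min = 32 h 34 min.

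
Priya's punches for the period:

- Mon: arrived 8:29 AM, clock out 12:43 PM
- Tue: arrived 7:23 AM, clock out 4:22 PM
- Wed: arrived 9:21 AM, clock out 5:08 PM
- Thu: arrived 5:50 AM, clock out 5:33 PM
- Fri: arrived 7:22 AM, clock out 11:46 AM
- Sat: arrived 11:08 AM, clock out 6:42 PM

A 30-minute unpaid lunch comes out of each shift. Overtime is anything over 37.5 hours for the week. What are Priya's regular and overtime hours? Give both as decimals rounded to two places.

Regular 37.50 hours, overtime 4.18 hours

Mon: 8:29 AM–12:43 PM = 4 h 14 min; less 30 min break → 3 h 44 min
Tue: 7:23 AM–4:22 PM = 8 h 59 min; less 30 min break → 8 h 29 min
Wed: 9:21 AM–5:08 PM = 7 h 47 min; less 30 min break → 7 h 17 min
Thu: 5:50 AM–5:33 PM = 11 h 43 min; less 30 min break → 11 h 13 min
Fri: 7:22 AM–11:46 AM = 4 h 24 min; less 30 min break → 3 h 54 min
Sat: 11:08 AM–6:42 PM = 7 h 34 min; less 30 min break → 7 h 4 min
Total worked: 41 h 41 min = 41.68 h.
Threshold 37.5 h → overtime 4 h 11 min, regular 37 h 30 min.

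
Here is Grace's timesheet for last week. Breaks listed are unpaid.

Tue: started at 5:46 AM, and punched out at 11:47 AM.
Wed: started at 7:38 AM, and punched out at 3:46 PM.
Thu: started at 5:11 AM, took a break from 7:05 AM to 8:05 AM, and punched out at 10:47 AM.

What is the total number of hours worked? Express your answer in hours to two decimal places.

18.75 hours

Tue: 5:46 AM–11:47 AM = 6 h 1 min
Wed: 7:38 AM–3:46 PM = 8 h 8 min
Thu: 5:11 AM–10:47 AM = 5 h 36 min; less 60 min break → 4 h 36 min
Total: 6 h 1 min + 8 h 8 min + 4 h 36 min = 18 h 45 min.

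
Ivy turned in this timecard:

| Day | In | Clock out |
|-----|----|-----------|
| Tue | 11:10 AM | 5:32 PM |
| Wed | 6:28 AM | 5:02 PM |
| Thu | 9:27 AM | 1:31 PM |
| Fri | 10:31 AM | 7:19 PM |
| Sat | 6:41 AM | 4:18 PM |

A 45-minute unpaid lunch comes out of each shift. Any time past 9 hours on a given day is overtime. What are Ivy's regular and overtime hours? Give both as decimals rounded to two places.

Regular 34.85 hours, overtime 0.82 hours

Tue: 11:10 AM–5:32 PM = 6 h 22 min; less 45 min break → 5 h 37 min
Wed: 6:28 AM–5:02 PM = 10 h 34 min; less 45 min break → 9 h 49 min
Thu: 9:27 AM–1:31 PM = 4 h 4 min; less 45 min break → 3 h 19 min
Fri: 10:31 AM–7:19 PM = 8 h 48 min; less 45 min break → 8 h 3 min
Sat: 6:41 AM–4:18 PM = 9 h 37 min; less 45 min break → 8 h 52 min
Tue reg 5 h 37 min / OT 0 h 0 min; Wed reg 9 h 0 min / OT 0 h 49 min; Thu reg 3 h 19 min / OT 0 h 0 min; Fri reg 8 h 3 min / OT 0 h 0 min; Sat reg 8 h 52 min / OT 0 h 0 min.
Totals: regular 34 h 51 min, overtime 0 h 49 min.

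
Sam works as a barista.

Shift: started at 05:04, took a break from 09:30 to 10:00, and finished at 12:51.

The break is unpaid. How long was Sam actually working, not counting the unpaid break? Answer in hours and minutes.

7 h 17 min

Shift: 05:04–12:51 = 7 h 47 min; less 30 min break → 7 h 17 min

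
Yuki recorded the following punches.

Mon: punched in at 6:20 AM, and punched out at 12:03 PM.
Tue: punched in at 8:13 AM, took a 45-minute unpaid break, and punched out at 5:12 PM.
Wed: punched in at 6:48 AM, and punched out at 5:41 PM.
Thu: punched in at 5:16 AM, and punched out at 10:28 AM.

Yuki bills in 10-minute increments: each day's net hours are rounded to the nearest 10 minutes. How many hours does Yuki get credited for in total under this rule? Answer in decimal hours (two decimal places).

29.83 hours

Mon: 6:20 AM–12:03 PM = 5 h 43 min → rounds to 5 h 40 min
Tue: 8:13 AM–5:12 PM = 8 h 59 min − 45 min = 8 h 14 min → rounds to 8 h 10 min
Wed: 6:48 AM–5:41 PM = 10 h 53 min → rounds to 10 h 50 min
Thu: 5:16 AM–10:28 AM = 5 h 12 min → rounds to 5 h 10 min
Total credited: 29 h 50 min.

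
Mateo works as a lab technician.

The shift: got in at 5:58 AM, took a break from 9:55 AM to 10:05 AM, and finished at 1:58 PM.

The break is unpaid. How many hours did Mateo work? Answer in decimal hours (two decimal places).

7.83 hours

The shift: 5:58 AM–1:58 PM = 8 h 0 min; less 10 min break → 7 h 50 min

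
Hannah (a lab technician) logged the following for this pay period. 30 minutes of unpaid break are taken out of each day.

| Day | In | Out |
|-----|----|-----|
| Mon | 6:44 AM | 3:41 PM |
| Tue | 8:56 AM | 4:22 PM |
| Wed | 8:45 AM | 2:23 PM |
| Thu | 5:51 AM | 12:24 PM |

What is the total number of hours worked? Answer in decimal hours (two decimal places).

26.57 hours

Mon: 6:44 AM–3:41 PM = 8 h 57 min; less 30 min break → 8 h 27 min
Tue: 8:56 AM–4:22 PM = 7 h 26 min; less 30 min break → 6 h 56 min
Wed: 8:45 AM–2:23 PM = 5 h 38 min; less 30 min break → 5 h 8 min
Thu: 5:51 AM–12:24 PM = 6 h 33 min; less 30 min break → 6 h 3 min
Total: 8 h 27 min + 6 h 56 min + 5 h 8 min + 6 h 3 min = 26 h 34 min.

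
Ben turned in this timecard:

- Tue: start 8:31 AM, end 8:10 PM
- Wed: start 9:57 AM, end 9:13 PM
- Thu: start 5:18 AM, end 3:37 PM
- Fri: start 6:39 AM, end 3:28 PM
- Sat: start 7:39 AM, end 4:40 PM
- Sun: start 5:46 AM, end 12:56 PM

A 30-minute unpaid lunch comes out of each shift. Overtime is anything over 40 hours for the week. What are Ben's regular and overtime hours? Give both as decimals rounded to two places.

Tue: 8:31 AM–8:10 PM = 11 h 39 min; less 30 min break → 11 h 9 min
Wed: 9:57 AM–9:13 PM = 11 h 16 min; less 30 min break → 10 h 46 min
Thu: 5:18 AM–3:37 PM = 10 h 19 min; less 30 min break → 9 h 49 min
Fri: 6:39 AM–3:28 PM = 8 h 49 min; less 30 min break → 8 h 19 min
Sat: 7:39 AM–4:40 PM = 9 h 1 min; less 30 min break → 8 h 31 min
Sun: 5:46 AM–12:56 PM = 7 h 10 min; less 30 min break → 6 h 40 min
Total worked: 55 h 14 min = 55.23 h.
Threshold 40 h → overtime 15 h 14 min, regular 40 h 0 min.

Regular 40.00 hours, overtime 15.23 hours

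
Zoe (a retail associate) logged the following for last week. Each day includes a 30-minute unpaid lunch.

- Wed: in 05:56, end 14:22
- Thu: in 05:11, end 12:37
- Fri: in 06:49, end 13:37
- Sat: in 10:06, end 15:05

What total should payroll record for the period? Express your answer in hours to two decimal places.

Wed: 05:56–14:22 = 8 h 26 min; less 30 min break → 7 h 56 min
Thu: 05:11–12:37 = 7 h 26 min; less 30 min break → 6 h 56 min
Fri: 06:49–13:37 = 6 h 48 min; less 30 min break → 6 h 18 min
Sat: 10:06–15:05 = 4 h 59 min; less 30 min break → 4 h 29 min
Total: 7 h 56 min + 6 h 56 min + 6 h 18 min + 4 h 29 min = 25 h 39 min.

25.65 hours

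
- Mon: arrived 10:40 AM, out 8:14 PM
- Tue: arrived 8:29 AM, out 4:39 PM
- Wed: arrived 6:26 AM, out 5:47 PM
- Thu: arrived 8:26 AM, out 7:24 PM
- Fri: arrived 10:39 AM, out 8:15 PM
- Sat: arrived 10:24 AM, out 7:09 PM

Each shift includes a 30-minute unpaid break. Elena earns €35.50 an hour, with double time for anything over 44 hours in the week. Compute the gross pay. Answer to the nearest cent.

Mon: 10:40 AM–8:14 PM = 9 h 34 min; less 30 min break → 9 h 4 min
Tue: 8:29 AM–4:39 PM = 8 h 10 min; less 30 min break → 7 h 40 min
Wed: 6:26 AM–5:47 PM = 11 h 21 min; less 30 min break → 10 h 51 min
Thu: 8:26 AM–7:24 PM = 10 h 58 min; less 30 min break → 10 h 28 min
Fri: 10:39 AM–8:15 PM = 9 h 36 min; less 30 min break → 9 h 6 min
Sat: 10:24 AM–7:09 PM = 8 h 45 min; less 30 min break → 8 h 15 min
Total worked: 55 h 24 min = 3324 min.
Regular 44 h 0 min = 2640 min at €35.50/h; overtime 11 h 24 min = 684 min at €71.00/h.
Pay = (2640 × €35.50 + 684 × €71.00) ÷ 60 = €2371.40.

€2371.40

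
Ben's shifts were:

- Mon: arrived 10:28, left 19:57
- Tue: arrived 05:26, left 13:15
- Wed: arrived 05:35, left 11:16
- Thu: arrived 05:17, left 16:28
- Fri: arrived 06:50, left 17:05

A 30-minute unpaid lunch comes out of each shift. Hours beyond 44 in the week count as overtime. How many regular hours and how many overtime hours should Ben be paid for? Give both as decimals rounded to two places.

Mon: 10:28–19:57 = 9 h 29 min; less 30 min break → 8 h 59 min
Tue: 05:26–13:15 = 7 h 49 min; less 30 min break → 7 h 19 min
Wed: 05:35–11:16 = 5 h 41 min; less 30 min break → 5 h 11 min
Thu: 05:17–16:28 = 11 h 11 min; less 30 min break → 10 h 41 min
Fri: 06:50–17:05 = 10 h 15 min; less 30 min break → 9 h 45 min
Total worked: 41 h 55 min = 41.92 h.
Threshold 44 h → overtime 0 h 0 min, regular 41 h 55 min.

Regular 41.92 hours, overtime 0.00 hours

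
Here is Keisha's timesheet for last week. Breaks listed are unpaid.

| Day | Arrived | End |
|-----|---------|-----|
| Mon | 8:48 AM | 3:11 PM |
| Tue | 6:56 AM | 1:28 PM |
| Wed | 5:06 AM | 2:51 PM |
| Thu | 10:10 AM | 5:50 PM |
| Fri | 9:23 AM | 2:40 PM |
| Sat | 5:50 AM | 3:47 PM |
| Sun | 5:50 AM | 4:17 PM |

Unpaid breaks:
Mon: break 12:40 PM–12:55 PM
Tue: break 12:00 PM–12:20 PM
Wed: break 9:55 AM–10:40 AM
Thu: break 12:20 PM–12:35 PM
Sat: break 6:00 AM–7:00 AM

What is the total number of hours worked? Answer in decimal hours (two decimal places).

Mon: 8:48 AM–3:11 PM = 6 h 23 min; less 15 min break → 6 h 8 min
Tue: 6:56 AM–1:28 PM = 6 h 32 min; less 20 min break → 6 h 12 min
Wed: 5:06 AM–2:51 PM = 9 h 45 min; less 45 min break → 9 h 0 min
Thu: 10:10 AM–5:50 PM = 7 h 40 min; less 15 min break → 7 h 25 min
Fri: 9:23 AM–2:40 PM = 5 h 17 min
Sat: 5:50 AM–3:47 PM = 9 h 57 min; less 60 min break → 8 h 57 min
Sun: 5:50 AM–4:17 PM = 10 h 27 min
Total: 6 h 8 min + 6 h 12 min + 9 h 0 min + 7 h 25 min + 5 h 17 min + 8 h 57 min + 10 h 27 min = 53 h 26 min.

53.43 hours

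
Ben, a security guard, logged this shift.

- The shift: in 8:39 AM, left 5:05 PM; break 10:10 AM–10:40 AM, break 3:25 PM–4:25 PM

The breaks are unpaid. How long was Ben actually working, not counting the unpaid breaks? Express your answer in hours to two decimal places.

The shift: 8:39 AM–5:05 PM = 8 h 26 min; less 90 min break → 6 h 56 min

6.93 hours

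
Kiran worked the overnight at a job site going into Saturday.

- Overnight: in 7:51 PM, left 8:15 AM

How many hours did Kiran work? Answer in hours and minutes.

12 h 24 min

Overnight: 7:51 PM → midnight = 4 h 9 min; midnight → 8:15 AM = 8 h 15 min; span 12 h 24 min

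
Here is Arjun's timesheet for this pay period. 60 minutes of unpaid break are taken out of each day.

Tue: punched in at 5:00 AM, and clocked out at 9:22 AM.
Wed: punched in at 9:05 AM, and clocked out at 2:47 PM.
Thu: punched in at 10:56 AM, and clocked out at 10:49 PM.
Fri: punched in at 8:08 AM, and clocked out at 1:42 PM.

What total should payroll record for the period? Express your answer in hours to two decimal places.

23.52 hours

Tue: 5:00 AM–9:22 AM = 4 h 22 min; less 60 min break → 3 h 22 min
Wed: 9:05 AM–2:47 PM = 5 h 42 min; less 60 min break → 4 h 42 min
Thu: 10:56 AM–10:49 PM = 11 h 53 min; less 60 min break → 10 h 53 min
Fri: 8:08 AM–1:42 PM = 5 h 34 min; less 60 min break → 4 h 34 min
Total: 3 h 22 min + 4 h 42 min + 10 h 53 min + 4 h 34 min = 23 h 31 min.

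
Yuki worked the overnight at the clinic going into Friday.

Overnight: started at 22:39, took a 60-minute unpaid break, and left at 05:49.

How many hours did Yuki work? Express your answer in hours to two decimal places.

6.17 hours

Overnight: 22:39 → midnight = 1 h 21 min; midnight → 05:49 = 5 h 49 min; span 7 h 10 min; less 60 min break → 6 h 10 min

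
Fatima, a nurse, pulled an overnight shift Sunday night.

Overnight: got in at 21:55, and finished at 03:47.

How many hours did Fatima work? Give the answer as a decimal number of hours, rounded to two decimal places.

5.87 hours

Overnight: 21:55 → midnight = 2 h 5 min; midnight → 03:47 = 3 h 47 min; span 5 h 52 min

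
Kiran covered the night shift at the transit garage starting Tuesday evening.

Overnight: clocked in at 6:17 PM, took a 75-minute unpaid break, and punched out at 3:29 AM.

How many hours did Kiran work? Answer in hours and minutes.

Overnight: 6:17 PM → midnight = 5 h 43 min; midnight → 3:29 AM = 3 h 29 min; span 9 h 12 min; less 75 min break → 7 h 57 min

7 h 57 min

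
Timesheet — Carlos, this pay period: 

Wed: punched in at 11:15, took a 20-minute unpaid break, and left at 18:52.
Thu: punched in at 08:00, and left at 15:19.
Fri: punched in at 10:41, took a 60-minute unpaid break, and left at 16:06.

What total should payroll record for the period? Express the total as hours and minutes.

Wed: 11:15–18:52 = 7 h 37 min; less 20 min break → 7 h 17 min
Thu: 08:00–15:19 = 7 h 19 min
Fri: 10:41–16:06 = 5 h 25 min; less 60 min break → 4 h 25 min
Total: 7 h 17 min + 7 h 19 min + 4 h 25 min = 19 h 1 min.

19 h 1 min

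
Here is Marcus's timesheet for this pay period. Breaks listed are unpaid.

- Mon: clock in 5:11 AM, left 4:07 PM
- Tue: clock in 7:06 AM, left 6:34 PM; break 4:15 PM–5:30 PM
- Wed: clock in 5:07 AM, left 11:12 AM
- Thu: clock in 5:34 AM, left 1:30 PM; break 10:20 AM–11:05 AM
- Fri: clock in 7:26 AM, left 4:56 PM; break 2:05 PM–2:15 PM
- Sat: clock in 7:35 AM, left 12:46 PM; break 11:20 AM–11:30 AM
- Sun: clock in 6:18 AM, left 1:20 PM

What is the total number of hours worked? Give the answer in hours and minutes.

55 h 48 min

Mon: 5:11 AM–4:07 PM = 10 h 56 min
Tue: 7:06 AM–6:34 PM = 11 h 28 min; less 75 min break → 10 h 13 min
Wed: 5:07 AM–11:12 AM = 6 h 5 min
Thu: 5:34 AM–1:30 PM = 7 h 56 min; less 45 min break → 7 h 11 min
Fri: 7:26 AM–4:56 PM = 9 h 30 min; less 10 min break → 9 h 20 min
Sat: 7:35 AM–12:46 PM = 5 h 11 min; less 10 min break → 5 h 1 min
Sun: 6:18 AM–1:20 PM = 7 h 2 min
Total: 10 h 56 min + 10 h 13 min + 6 h 5 min + 7 h 11 min + 9 h 20 min + 5 h 1 min + 7 h 2 min = 55 h 48 min.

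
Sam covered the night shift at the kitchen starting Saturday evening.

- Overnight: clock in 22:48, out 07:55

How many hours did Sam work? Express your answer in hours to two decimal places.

9.12 hours

Overnight: 22:48 → midnight = 1 h 12 min; midnight → 07:55 = 7 h 55 min; span 9 h 7 min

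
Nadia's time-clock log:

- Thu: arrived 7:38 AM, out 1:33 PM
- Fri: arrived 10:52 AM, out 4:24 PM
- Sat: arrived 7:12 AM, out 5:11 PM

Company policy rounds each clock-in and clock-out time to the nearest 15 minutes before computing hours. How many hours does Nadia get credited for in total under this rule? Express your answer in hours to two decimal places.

21.50 hours

Thu: in 7:38 AM→7:45 AM, out 1:33 PM→1:30 PM; 5 h 45 min
Fri: in 10:52 AM→10:45 AM, out 4:24 PM→4:30 PM; 5 h 45 min
Sat: in 7:12 AM→7:15 AM, out 5:11 PM→5:15 PM; 10 h 0 min
Total credited: 21 h 30 min.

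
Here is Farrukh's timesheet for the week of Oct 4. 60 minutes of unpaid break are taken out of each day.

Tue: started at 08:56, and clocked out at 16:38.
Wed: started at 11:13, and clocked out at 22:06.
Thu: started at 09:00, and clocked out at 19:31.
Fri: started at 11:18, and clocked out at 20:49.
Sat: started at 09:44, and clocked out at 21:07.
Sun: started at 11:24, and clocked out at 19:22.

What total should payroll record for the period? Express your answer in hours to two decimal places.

Tue: 08:56–16:38 = 7 h 42 min; less 60 min break → 6 h 42 min
Wed: 11:13–22:06 = 10 h 53 min; less 60 min break → 9 h 53 min
Thu: 09:00–19:31 = 10 h 31 min; less 60 min break → 9 h 31 min
Fri: 11:18–20:49 = 9 h 31 min; less 60 min break → 8 h 31 min
Sat: 09:44–21:07 = 11 h 23 min; less 60 min break → 10 h 23 min
Sun: 11:24–19:22 = 7 h 58 min; less 60 min break → 6 h 58 min
Total: 6 h 42 min + 9 h 53 min + 9 h 31 min + 8 h 31 min + 10 h 23 min + 6 h 58 min = 51 h 58 min.

51.97 hours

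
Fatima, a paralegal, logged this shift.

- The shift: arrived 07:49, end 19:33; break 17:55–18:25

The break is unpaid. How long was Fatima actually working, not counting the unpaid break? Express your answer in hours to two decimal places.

The shift: 07:49–19:33 = 11 h 44 min; less 30 min break → 11 h 14 min

11.23 hours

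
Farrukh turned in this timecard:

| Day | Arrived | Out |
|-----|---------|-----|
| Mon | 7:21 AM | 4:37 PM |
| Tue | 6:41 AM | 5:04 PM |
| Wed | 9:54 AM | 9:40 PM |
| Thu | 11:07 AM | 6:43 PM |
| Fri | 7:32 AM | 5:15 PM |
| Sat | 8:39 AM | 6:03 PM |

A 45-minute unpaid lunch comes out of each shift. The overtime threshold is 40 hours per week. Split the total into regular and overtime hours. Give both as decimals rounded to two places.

Regular 40.00 hours, overtime 13.63 hours

Mon: 7:21 AM–4:37 PM = 9 h 16 min; less 45 min break → 8 h 31 min
Tue: 6:41 AM–5:04 PM = 10 h 23 min; less 45 min break → 9 h 38 min
Wed: 9:54 AM–9:40 PM = 11 h 46 min; less 45 min break → 11 h 1 min
Thu: 11:07 AM–6:43 PM = 7 h 36 min; less 45 min break → 6 h 51 min
Fri: 7:32 AM–5:15 PM = 9 h 43 min; less 45 min break → 8 h 58 min
Sat: 8:39 AM–6:03 PM = 9 h 24 min; less 45 min break → 8 h 39 min
Total worked: 53 h 38 min = 53.63 h.
Threshold 40 h → overtime 13 h 38 min, regular 40 h 0 min.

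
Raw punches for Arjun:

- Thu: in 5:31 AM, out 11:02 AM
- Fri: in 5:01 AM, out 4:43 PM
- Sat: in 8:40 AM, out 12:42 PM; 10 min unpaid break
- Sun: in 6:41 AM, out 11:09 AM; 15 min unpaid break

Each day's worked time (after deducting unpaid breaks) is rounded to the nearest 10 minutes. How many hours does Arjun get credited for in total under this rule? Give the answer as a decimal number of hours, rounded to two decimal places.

Thu: 5:31 AM–11:02 AM = 5 h 31 min → rounds to 5 h 30 min
Fri: 5:01 AM–4:43 PM = 11 h 42 min → rounds to 11 h 40 min
Sat: 8:40 AM–12:42 PM = 4 h 2 min − 10 min = 3 h 52 min → rounds to 3 h 50 min
Sun: 6:41 AM–11:09 AM = 4 h 28 min − 15 min = 4 h 13 min → rounds to 4 h 10 min
Total credited: 25 h 10 min.

25.17 hours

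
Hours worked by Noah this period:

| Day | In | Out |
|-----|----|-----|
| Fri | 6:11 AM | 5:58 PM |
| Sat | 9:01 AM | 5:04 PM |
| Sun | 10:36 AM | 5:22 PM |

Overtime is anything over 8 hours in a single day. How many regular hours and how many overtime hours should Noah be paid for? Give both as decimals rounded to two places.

Fri: 6:11 AM–5:58 PM = 11 h 47 min
Sat: 9:01 AM–5:04 PM = 8 h 3 min
Sun: 10:36 AM–5:22 PM = 6 h 46 min
Fri reg 8 h 0 min / OT 3 h 47 min; Sat reg 8 h 0 min / OT 0 h 3 min; Sun reg 6 h 46 min / OT 0 h 0 min.
Totals: regular 22 h 46 min, overtime 3 h 50 min.

Regular 22.77 hours, overtime 3.83 hours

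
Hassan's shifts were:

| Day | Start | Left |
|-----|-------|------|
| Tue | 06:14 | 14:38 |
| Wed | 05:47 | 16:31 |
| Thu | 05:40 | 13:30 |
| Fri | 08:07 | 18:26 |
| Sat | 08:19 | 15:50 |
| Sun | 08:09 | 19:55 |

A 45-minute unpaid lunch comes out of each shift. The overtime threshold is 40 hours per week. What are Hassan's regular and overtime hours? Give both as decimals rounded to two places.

Tue: 06:14–14:38 = 8 h 24 min; less 45 min break → 7 h 39 min
Wed: 05:47–16:31 = 10 h 44 min; less 45 min break → 9 h 59 min
Thu: 05:40–13:30 = 7 h 50 min; less 45 min break → 7 h 5 min
Fri: 08:07–18:26 = 10 h 19 min; less 45 min break → 9 h 34 min
Sat: 08:19–15:50 = 7 h 31 min; less 45 min break → 6 h 46 min
Sun: 08:09–19:55 = 11 h 46 min; less 45 min break → 11 h 1 min
Total worked: 52 h 4 min = 52.07 h.
Threshold 40 h → overtime 12 h 4 min, regular 40 h 0 min.

Regular 40.00 hours, overtime 12.07 hours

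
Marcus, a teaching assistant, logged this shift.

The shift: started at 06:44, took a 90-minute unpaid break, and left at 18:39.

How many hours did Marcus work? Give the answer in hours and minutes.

The shift: 06:44–18:39 = 11 h 55 min; less 90 min break → 10 h 25 min

10 h 25 min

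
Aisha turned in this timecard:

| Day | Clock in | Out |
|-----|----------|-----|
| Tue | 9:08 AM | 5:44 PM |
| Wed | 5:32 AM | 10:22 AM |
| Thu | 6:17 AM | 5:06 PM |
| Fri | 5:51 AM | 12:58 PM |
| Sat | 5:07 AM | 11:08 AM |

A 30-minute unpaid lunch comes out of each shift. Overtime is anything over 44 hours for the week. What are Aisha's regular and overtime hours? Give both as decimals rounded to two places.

Regular 34.88 hours, overtime 0.00 hours

Tue: 9:08 AM–5:44 PM = 8 h 36 min; less 30 min break → 8 h 6 min
Wed: 5:32 AM–10:22 AM = 4 h 50 min; less 30 min break → 4 h 20 min
Thu: 6:17 AM–5:06 PM = 10 h 49 min; less 30 min break → 10 h 19 min
Fri: 5:51 AM–12:58 PM = 7 h 7 min; less 30 min break → 6 h 37 min
Sat: 5:07 AM–11:08 AM = 6 h 1 min; less 30 min break → 5 h 31 min
Total worked: 34 h 53 min = 34.88 h.
Threshold 44 h → overtime 0 h 0 min, regular 34 h 53 min.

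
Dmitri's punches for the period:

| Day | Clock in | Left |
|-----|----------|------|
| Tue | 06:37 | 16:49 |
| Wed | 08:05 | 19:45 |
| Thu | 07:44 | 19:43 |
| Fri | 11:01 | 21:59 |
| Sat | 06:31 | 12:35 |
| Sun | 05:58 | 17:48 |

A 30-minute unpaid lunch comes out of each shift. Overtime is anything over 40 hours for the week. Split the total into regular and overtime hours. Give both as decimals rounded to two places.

Tue: 06:37–16:49 = 10 h 12 min; less 30 min break → 9 h 42 min
Wed: 08:05–19:45 = 11 h 40 min; less 30 min break → 11 h 10 min
Thu: 07:44–19:43 = 11 h 59 min; less 30 min break → 11 h 29 min
Fri: 11:01–21:59 = 10 h 58 min; less 30 min break → 10 h 28 min
Sat: 06:31–12:35 = 6 h 4 min; less 30 min break → 5 h 34 min
Sun: 05:58–17:48 = 11 h 50 min; less 30 min break → 11 h 20 min
Total worked: 59 h 43 min = 59.72 h.
Threshold 40 h → overtime 19 h 43 min, regular 40 h 0 min.

Regular 40.00 hours, overtime 19.72 hours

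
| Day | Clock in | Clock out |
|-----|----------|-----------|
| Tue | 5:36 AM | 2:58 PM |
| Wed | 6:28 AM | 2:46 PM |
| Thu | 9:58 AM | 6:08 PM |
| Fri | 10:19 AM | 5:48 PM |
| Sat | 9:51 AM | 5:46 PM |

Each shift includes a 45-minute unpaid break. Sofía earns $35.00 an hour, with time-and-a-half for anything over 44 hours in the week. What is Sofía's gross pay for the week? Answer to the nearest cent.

$1311.92

Tue: 5:36 AM–2:58 PM = 9 h 22 min; less 45 min break → 8 h 37 min
Wed: 6:28 AM–2:46 PM = 8 h 18 min; less 45 min break → 7 h 33 min
Thu: 9:58 AM–6:08 PM = 8 h 10 min; less 45 min break → 7 h 25 min
Fri: 10:19 AM–5:48 PM = 7 h 29 min; less 45 min break → 6 h 44 min
Sat: 9:51 AM–5:46 PM = 7 h 55 min; less 45 min break → 7 h 10 min
Total worked: 37 h 29 min = 2249 min.
Regular 37 h 29 min = 2249 min at $35.00/h; overtime 0 h 0 min = 0 min at $52.50/h.
Pay = (2249 × $35.00 + 0 × $52.50) ÷ 60 = $1311.92.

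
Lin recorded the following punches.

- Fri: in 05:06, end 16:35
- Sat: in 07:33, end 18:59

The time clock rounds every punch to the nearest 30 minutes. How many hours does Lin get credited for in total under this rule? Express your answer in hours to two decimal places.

Fri: in 05:06→05:00, out 16:35→16:30; 11 h 30 min
Sat: in 07:33→07:30, out 18:59→19:00; 11 h 30 min
Total credited: 23 h 0 min.

23.00 hours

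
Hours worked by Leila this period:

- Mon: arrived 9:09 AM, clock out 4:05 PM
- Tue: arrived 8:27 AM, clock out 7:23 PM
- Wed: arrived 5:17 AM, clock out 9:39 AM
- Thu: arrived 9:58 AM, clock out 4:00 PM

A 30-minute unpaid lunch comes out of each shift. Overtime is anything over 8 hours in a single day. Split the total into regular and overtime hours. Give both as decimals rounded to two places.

Regular 23.83 hours, overtime 2.43 hours

Mon: 9:09 AM–4:05 PM = 6 h 56 min; less 30 min break → 6 h 26 min
Tue: 8:27 AM–7:23 PM = 10 h 56 min; less 30 min break → 10 h 26 min
Wed: 5:17 AM–9:39 AM = 4 h 22 min; less 30 min break → 3 h 52 min
Thu: 9:58 AM–4:00 PM = 6 h 2 min; less 30 min break → 5 h 32 min
Mon reg 6 h 26 min / OT 0 h 0 min; Tue reg 8 h 0 min / OT 2 h 26 min; Wed reg 3 h 52 min / OT 0 h 0 min; Thu reg 5 h 32 min / OT 0 h 0 min.
Totals: regular 23 h 50 min, overtime 2 h 26 min.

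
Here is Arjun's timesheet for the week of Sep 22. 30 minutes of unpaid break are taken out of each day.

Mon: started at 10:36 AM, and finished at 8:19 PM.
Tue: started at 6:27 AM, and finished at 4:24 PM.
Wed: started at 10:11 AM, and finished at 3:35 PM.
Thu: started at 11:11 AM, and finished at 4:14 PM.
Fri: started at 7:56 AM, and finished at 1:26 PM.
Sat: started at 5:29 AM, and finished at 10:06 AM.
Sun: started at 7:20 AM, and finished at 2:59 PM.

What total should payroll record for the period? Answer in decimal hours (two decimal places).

Mon: 10:36 AM–8:19 PM = 9 h 43 min; less 30 min break → 9 h 13 min
Tue: 6:27 AM–4:24 PM = 9 h 57 min; less 30 min break → 9 h 27 min
Wed: 10:11 AM–3:35 PM = 5 h 24 min; less 30 min break → 4 h 54 min
Thu: 11:11 AM–4:14 PM = 5 h 3 min; less 30 min break → 4 h 33 min
Fri: 7:56 AM–1:26 PM = 5 h 30 min; less 30 min break → 5 h 0 min
Sat: 5:29 AM–10:06 AM = 4 h 37 min; less 30 min break → 4 h 7 min
Sun: 7:20 AM–2:59 PM = 7 h 39 min; less 30 min break → 7 h 9 min
Total: 9 h 13 min + 9 h 27 min + 4 h 54 min + 4 h 33 min + 5 h 0 min + 4 h 7 min + 7 h 9 min = 44 h 23 min.

44.38 hours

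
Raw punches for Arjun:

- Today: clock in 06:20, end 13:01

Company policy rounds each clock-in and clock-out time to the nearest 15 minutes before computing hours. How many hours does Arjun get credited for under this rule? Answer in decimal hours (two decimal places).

Today: in 06:20→06:15, out 13:01→13:00; 6 h 45 min

6.75 hours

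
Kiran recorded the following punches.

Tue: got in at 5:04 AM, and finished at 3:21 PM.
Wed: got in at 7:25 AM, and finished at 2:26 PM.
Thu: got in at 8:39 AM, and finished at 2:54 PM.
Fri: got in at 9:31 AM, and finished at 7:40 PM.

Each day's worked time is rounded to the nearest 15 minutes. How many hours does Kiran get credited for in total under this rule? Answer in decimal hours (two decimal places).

33.75 hours

Tue: 5:04 AM–3:21 PM = 10 h 17 min → rounds to 10 h 15 min
Wed: 7:25 AM–2:26 PM = 7 h 1 min → rounds to 7 h 0 min
Thu: 8:39 AM–2:54 PM = 6 h 15 min → rounds to 6 h 15 min
Fri: 9:31 AM–7:40 PM = 10 h 9 min → rounds to 10 h 15 min
Total credited: 33 h 45 min.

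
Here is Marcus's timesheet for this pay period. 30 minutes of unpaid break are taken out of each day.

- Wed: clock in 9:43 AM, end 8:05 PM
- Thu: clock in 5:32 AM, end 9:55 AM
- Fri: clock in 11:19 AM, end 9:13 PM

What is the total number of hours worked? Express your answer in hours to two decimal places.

Wed: 9:43 AM–8:05 PM = 10 h 22 min; less 30 min break → 9 h 52 min
Thu: 5:32 AM–9:55 AM = 4 h 23 min; less 30 min break → 3 h 53 min
Fri: 11:19 AM–9:13 PM = 9 h 54 min; less 30 min break → 9 h 24 min
Total: 9 h 52 min + 3 h 53 min + 9 h 24 min = 23 h 9 min.

23.15 hours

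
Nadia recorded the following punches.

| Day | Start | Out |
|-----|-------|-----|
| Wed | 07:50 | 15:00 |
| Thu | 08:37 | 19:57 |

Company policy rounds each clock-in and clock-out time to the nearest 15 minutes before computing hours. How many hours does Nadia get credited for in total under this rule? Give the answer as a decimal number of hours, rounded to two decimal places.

18.75 hours

Wed: in 07:50→07:45, out 15:00→15:00; 7 h 15 min
Thu: in 08:37→08:30, out 19:57→20:00; 11 h 30 min
Total credited: 18 h 45 min.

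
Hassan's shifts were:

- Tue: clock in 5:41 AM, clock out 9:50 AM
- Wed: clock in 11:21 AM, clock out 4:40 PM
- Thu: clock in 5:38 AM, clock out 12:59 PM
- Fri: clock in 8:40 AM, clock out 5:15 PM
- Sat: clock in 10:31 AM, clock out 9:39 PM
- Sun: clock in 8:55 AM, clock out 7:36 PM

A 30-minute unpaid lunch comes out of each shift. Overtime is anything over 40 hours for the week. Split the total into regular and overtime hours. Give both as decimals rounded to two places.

Tue: 5:41 AM–9:50 AM = 4 h 9 min; less 30 min break → 3 h 39 min
Wed: 11:21 AM–4:40 PM = 5 h 19 min; less 30 min break → 4 h 49 min
Thu: 5:38 AM–12:59 PM = 7 h 21 min; less 30 min break → 6 h 51 min
Fri: 8:40 AM–5:15 PM = 8 h 35 min; less 30 min break → 8 h 5 min
Sat: 10:31 AM–9:39 PM = 11 h 8 min; less 30 min break → 10 h 38 min
Sun: 8:55 AM–7:36 PM = 10 h 41 min; less 30 min break → 10 h 11 min
Total worked: 44 h 13 min = 44.22 h.
Threshold 40 h → overtime 4 h 13 min, regular 40 h 0 min.

Regular 40.00 hours, overtime 4.22 hours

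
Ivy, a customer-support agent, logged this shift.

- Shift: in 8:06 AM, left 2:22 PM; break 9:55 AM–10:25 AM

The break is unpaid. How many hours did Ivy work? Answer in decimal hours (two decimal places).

5.77 hours

Shift: 8:06 AM–2:22 PM = 6 h 16 min; less 30 min break → 5 h 46 min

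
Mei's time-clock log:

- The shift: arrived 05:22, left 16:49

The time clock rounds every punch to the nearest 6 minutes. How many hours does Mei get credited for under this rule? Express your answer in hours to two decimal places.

The shift: in 05:22→05:24, out 16:49→16:48; 11 h 24 min

11.40 hours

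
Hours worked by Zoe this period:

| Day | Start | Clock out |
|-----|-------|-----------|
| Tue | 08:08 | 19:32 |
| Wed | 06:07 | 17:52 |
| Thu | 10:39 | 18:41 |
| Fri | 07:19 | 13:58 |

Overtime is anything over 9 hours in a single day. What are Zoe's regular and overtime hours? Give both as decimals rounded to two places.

Tue: 08:08–19:32 = 11 h 24 min
Wed: 06:07–17:52 = 11 h 45 min
Thu: 10:39–18:41 = 8 h 2 min
Fri: 07:19–13:58 = 6 h 39 min
Tue reg 9 h 0 min / OT 2 h 24 min; Wed reg 9 h 0 min / OT 2 h 45 min; Thu reg 8 h 2 min / OT 0 h 0 min; Fri reg 6 h 39 min / OT 0 h 0 min.
Totals: regular 32 h 41 min, overtime 5 h 9 min.

Regular 32.68 hours, overtime 5.15 hours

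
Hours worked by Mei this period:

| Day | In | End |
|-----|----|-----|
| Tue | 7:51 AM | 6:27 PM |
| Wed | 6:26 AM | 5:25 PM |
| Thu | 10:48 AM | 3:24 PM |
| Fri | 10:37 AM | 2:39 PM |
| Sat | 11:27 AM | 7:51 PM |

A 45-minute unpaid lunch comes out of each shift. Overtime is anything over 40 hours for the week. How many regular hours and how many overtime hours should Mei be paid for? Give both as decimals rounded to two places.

Regular 34.87 hours, overtime 0.00 hours

Tue: 7:51 AM–6:27 PM = 10 h 36 min; less 45 min break → 9 h 51 min
Wed: 6:26 AM–5:25 PM = 10 h 59 min; less 45 min break → 10 h 14 min
Thu: 10:48 AM–3:24 PM = 4 h 36 min; less 45 min break → 3 h 51 min
Fri: 10:37 AM–2:39 PM = 4 h 2 min; less 45 min break → 3 h 17 min
Sat: 11:27 AM–7:51 PM = 8 h 24 min; less 45 min break → 7 h 39 min
Total worked: 34 h 52 min = 34.87 h.
Threshold 40 h → overtime 0 h 0 min, regular 34 h 52 min.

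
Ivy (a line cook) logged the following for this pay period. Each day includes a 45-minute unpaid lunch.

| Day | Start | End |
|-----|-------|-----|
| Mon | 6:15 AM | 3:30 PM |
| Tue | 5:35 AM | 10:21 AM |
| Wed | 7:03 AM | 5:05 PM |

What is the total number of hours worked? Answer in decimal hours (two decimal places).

Mon: 6:15 AM–3:30 PM = 9 h 15 min; less 45 min break → 8 h 30 min
Tue: 5:35 AM–10:21 AM = 4 h 46 min; less 45 min break → 4 h 1 min
Wed: 7:03 AM–5:05 PM = 10 h 2 min; less 45 min break → 9 h 17 min
Total: 8 h 30 min + 4 h 1 min + 9 h 17 min = 21 h 48 min.

21.80 hours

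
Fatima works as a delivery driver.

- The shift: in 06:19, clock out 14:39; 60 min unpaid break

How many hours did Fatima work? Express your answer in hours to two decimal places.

7.33 hours

The shift: 06:19–14:39 = 8 h 20 min; less 60 min break → 7 h 20 min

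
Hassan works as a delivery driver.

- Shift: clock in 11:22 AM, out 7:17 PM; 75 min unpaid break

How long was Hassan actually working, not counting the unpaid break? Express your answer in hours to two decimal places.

Shift: 11:22 AM–7:17 PM = 7 h 55 min; less 75 min break → 6 h 40 min

6.67 hours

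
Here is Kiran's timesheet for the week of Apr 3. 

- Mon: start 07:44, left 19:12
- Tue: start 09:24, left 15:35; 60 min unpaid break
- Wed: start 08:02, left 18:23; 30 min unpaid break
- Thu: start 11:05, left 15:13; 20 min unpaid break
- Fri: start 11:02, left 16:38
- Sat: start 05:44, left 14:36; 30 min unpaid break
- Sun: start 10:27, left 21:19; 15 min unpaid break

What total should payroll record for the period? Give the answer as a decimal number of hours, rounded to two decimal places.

Mon: 07:44–19:12 = 11 h 28 min
Tue: 09:24–15:35 = 6 h 11 min; less 60 min break → 5 h 11 min
Wed: 08:02–18:23 = 10 h 21 min; less 30 min break → 9 h 51 min
Thu: 11:05–15:13 = 4 h 8 min; less 20 min break → 3 h 48 min
Fri: 11:02–16:38 = 5 h 36 min
Sat: 05:44–14:36 = 8 h 52 min; less 30 min break → 8 h 22 min
Sun: 10:27–21:19 = 10 h 52 min; less 15 min break → 10 h 37 min
Total: 11 h 28 min + 5 h 11 min + 9 h 51 min + 3 h 48 min + 5 h 36 min + 8 h 22 min + 10 h 37 min = 54 h 53 min.

54.88 hours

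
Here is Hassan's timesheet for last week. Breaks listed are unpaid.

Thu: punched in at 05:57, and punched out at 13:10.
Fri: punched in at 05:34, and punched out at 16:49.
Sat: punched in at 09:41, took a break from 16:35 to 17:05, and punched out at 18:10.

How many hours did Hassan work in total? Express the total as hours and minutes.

26 h 27 min

Thu: 05:57–13:10 = 7 h 13 min
Fri: 05:34–16:49 = 11 h 15 min
Sat: 09:41–18:10 = 8 h 29 min; less 30 min break → 7 h 59 min
Total: 7 h 13 min + 11 h 15 min + 7 h 59 min = 26 h 27 min.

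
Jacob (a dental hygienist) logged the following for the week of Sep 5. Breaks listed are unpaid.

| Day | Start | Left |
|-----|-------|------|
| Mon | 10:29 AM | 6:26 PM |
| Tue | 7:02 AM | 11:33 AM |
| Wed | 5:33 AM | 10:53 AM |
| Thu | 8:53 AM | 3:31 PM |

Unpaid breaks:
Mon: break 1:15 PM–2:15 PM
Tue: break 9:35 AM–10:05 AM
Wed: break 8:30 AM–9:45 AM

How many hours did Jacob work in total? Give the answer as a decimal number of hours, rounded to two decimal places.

21.68 hours

Mon: 10:29 AM–6:26 PM = 7 h 57 min; less 60 min break → 6 h 57 min
Tue: 7:02 AM–11:33 AM = 4 h 31 min; less 30 min break → 4 h 1 min
Wed: 5:33 AM–10:53 AM = 5 h 20 min; less 75 min break → 4 h 5 min
Thu: 8:53 AM–3:31 PM = 6 h 38 min
Total: 6 h 57 min + 4 h 1 min + 4 h 5 min + 6 h 38 min = 21 h 41 min.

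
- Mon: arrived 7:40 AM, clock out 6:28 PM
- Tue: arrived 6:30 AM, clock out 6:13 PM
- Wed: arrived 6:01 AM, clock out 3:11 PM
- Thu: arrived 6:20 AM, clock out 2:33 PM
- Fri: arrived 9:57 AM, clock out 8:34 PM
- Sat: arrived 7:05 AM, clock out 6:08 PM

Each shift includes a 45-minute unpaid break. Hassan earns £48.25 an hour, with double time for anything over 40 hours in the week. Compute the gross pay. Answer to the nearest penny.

£3576.93

Mon: 7:40 AM–6:28 PM = 10 h 48 min; less 45 min break → 10 h 3 min
Tue: 6:30 AM–6:13 PM = 11 h 43 min; less 45 min break → 10 h 58 min
Wed: 6:01 AM–3:11 PM = 9 h 10 min; less 45 min break → 8 h 25 min
Thu: 6:20 AM–2:33 PM = 8 h 13 min; less 45 min break → 7 h 28 min
Fri: 9:57 AM–8:34 PM = 10 h 37 min; less 45 min break → 9 h 52 min
Sat: 7:05 AM–6:08 PM = 11 h 3 min; less 45 min break → 10 h 18 min
Total worked: 57 h 4 min = 3424 min.
Regular 40 h 0 min = 2400 min at £48.25/h; overtime 17 h 4 min = 1024 min at £96.50/h.
Pay = (2400 × £48.25 + 1024 × £96.50) ÷ 60 = £3576.93.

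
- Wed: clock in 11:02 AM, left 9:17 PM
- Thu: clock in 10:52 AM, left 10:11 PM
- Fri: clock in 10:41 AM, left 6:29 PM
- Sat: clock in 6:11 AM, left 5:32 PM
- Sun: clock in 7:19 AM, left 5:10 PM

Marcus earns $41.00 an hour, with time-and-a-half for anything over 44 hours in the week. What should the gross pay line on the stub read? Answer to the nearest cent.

Wed: 11:02 AM–9:17 PM = 10 h 15 min
Thu: 10:52 AM–10:11 PM = 11 h 19 min
Fri: 10:41 AM–6:29 PM = 7 h 48 min
Sat: 6:11 AM–5:32 PM = 11 h 21 min
Sun: 7:19 AM–5:10 PM = 9 h 51 min
Total worked: 50 h 34 min = 3034 min.
Regular 44 h 0 min = 2640 min at $41.00/h; overtime 6 h 34 min = 394 min at $61.50/h.
Pay = (2640 × $41.00 + 394 × $61.50) ÷ 60 = $2207.85.

$2207.85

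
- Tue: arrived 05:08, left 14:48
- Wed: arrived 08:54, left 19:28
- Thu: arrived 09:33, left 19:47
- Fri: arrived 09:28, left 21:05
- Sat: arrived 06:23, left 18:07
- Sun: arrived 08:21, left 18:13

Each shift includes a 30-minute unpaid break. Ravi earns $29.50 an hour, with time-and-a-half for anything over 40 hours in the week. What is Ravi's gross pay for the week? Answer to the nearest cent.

Tue: 05:08–14:48 = 9 h 40 min; less 30 min break → 9 h 10 min
Wed: 08:54–19:28 = 10 h 34 min; less 30 min break → 10 h 4 min
Thu: 09:33–19:47 = 10 h 14 min; less 30 min break → 9 h 44 min
Fri: 09:28–21:05 = 11 h 37 min; less 30 min break → 11 h 7 min
Sat: 06:23–18:07 = 11 h 44 min; less 30 min break → 11 h 14 min
Sun: 08:21–18:13 = 9 h 52 min; less 30 min break → 9 h 22 min
Total worked: 60 h 41 min = 3641 min.
Regular 40 h 0 min = 2400 min at $29.50/h; overtime 20 h 41 min = 1241 min at $44.25/h.
Pay = (2400 × $29.50 + 1241 × $44.25) ÷ 60 = $2095.24.

$2095.24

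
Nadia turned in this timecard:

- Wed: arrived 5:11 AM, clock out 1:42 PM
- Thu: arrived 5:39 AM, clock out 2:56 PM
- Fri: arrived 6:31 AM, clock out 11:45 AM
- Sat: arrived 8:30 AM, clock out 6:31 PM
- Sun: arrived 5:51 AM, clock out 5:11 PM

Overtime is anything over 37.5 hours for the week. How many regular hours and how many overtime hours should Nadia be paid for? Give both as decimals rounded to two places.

Regular 37.50 hours, overtime 6.88 hours

Wed: 5:11 AM–1:42 PM = 8 h 31 min
Thu: 5:39 AM–2:56 PM = 9 h 17 min
Fri: 6:31 AM–11:45 AM = 5 h 14 min
Sat: 8:30 AM–6:31 PM = 10 h 1 min
Sun: 5:51 AM–5:11 PM = 11 h 20 min
Total worked: 44 h 23 min = 44.38 h.
Threshold 37.5 h → overtime 6 h 53 min, regular 37 h 30 min.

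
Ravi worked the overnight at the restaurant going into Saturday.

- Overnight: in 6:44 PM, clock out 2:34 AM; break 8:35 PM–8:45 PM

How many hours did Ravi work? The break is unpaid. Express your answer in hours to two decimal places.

Overnight: 6:44 PM → midnight = 5 h 16 min; midnight → 2:34 AM = 2 h 34 min; span 7 h 50 min; less 10 min break → 7 h 40 min

7.67 hours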